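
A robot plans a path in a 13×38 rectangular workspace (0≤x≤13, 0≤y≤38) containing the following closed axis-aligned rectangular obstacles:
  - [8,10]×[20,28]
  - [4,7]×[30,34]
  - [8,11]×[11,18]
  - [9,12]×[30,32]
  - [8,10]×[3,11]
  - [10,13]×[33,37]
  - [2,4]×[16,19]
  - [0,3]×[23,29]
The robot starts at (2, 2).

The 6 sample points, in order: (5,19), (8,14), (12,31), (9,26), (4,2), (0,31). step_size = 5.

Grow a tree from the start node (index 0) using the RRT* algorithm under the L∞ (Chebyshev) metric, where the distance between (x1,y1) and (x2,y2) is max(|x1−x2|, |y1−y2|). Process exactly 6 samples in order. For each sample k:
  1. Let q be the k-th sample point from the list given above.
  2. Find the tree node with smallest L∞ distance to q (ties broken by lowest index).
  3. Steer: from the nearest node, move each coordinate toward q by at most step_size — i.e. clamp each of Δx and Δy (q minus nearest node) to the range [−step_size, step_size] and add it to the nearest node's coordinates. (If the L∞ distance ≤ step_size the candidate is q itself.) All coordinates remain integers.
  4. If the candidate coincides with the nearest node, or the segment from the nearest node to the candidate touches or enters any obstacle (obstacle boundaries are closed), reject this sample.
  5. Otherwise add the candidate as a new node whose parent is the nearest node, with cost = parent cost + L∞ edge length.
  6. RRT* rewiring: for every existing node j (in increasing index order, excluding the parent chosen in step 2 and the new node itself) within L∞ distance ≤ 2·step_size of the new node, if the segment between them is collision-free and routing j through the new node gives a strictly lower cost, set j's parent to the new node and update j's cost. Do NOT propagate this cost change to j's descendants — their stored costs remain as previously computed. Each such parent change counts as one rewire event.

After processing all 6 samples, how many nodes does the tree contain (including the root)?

Node count: 4

1. q=(5,19) nearest=0 d=17 new=(5,7) → add node 1 parent=0 cost=5
2. q=(8,14) nearest=1 d=7 new=(8,12) → blocked by [8,11]×[11,18], reject
3. q=(12,31) nearest=1 d=24 new=(10,12) → blocked by [8,11]×[11,18], reject
4. q=(9,26) nearest=1 d=19 new=(9,12) → blocked by [8,11]×[11,18], reject
5. q=(4,2) nearest=0 d=2 new=(4,2) → add node 2 parent=0 cost=2
6. q=(0,31) nearest=1 d=24 new=(0,12) → add node 3 parent=1 cost=10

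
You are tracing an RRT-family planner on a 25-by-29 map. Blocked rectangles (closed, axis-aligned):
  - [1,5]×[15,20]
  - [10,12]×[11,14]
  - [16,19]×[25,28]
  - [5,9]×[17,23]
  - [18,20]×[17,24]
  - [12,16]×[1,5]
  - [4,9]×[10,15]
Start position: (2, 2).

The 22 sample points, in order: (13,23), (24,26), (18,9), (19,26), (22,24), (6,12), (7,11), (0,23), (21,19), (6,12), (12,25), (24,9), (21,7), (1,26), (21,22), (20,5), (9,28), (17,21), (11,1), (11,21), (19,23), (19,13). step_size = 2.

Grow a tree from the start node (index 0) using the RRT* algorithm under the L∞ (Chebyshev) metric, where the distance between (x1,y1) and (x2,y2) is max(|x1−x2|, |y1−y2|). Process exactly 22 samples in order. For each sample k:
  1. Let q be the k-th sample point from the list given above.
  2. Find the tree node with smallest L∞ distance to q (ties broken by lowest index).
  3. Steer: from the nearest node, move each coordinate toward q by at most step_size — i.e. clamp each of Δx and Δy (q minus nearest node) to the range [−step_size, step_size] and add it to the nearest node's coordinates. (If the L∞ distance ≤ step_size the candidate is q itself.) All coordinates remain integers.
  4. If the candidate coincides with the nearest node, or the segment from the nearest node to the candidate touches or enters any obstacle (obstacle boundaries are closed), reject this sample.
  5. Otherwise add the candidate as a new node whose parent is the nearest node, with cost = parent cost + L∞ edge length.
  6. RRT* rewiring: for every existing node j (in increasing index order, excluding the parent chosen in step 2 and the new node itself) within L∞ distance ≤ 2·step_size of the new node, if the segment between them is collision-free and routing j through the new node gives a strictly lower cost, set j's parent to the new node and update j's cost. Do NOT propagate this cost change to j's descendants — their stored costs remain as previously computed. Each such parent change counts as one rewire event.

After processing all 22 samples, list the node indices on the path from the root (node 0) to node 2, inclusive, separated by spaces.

1. q=(13,23) nearest=0 d=21 new=(4,4) → add node 1 parent=0 cost=2
2. q=(24,26) nearest=1 d=22 new=(6,6) → add node 2 parent=1 cost=4
3. q=(18,9) nearest=2 d=12 new=(8,8) → add node 3 parent=2 cost=6
4. q=(19,26) nearest=3 d=18 new=(10,10) → add node 4 parent=3 cost=8
5. q=(22,24) nearest=4 d=14 new=(12,12) → blocked by [10,12]×[11,14], reject
6. q=(6,12) nearest=3 d=4 new=(6,10) → blocked by [4,9]×[10,15], reject
7. q=(7,11) nearest=3 d=3 new=(7,10) → blocked by [4,9]×[10,15], reject
8. q=(0,23) nearest=4 d=13 new=(8,12) → blocked by [4,9]×[10,15], reject
9. q=(21,19) nearest=4 d=11 new=(12,12) → blocked by [10,12]×[11,14], reject
10. q=(6,12) nearest=3 d=4 new=(6,10) → blocked by [4,9]×[10,15], reject
11. q=(12,25) nearest=4 d=15 new=(12,12) → blocked by [10,12]×[11,14], reject
12. q=(24,9) nearest=4 d=14 new=(12,9) → add node 5 parent=4 cost=10
13. q=(21,7) nearest=5 d=9 new=(14,7) → add node 6 parent=5 cost=12
14. q=(1,26) nearest=4 d=16 new=(8,12) → blocked by [4,9]×[10,15], reject
15. q=(21,22) nearest=4 d=12 new=(12,12) → blocked by [10,12]×[11,14], reject
16. q=(20,5) nearest=6 d=6 new=(16,5) → blocked by [12,16]×[1,5], reject
17. q=(9,28) nearest=4 d=18 new=(9,12) → blocked by [4,9]×[10,15], reject
18. q=(17,21) nearest=4 d=11 new=(12,12) → blocked by [10,12]×[11,14], reject
19. q=(11,1) nearest=2 d=5 new=(8,4) → add node 7 parent=2 cost=6
20. q=(11,21) nearest=4 d=11 new=(11,12) → blocked by [10,12]×[11,14], reject
21. q=(19,23) nearest=4 d=13 new=(12,12) → blocked by [10,12]×[11,14], reject
22. q=(19,13) nearest=6 d=6 new=(16,9) → add node 8 parent=6 cost=14

Path: 0 1 2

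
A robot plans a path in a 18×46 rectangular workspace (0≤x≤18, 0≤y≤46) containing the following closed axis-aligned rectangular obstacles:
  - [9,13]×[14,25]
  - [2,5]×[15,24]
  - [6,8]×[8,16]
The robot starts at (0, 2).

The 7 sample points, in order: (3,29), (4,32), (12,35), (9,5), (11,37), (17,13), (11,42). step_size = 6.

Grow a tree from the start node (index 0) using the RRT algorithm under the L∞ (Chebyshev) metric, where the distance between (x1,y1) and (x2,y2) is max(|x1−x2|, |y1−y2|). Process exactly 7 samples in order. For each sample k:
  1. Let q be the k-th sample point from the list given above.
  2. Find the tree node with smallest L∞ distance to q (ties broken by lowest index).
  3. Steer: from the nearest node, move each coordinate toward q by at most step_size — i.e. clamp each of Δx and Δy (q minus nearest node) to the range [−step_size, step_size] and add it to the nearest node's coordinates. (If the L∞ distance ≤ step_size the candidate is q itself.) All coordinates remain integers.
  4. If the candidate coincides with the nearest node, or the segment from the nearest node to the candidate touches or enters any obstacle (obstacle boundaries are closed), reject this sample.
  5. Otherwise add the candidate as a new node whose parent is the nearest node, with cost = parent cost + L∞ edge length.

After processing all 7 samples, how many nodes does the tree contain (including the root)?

1. q=(3,29) nearest=0 d=27 new=(3,8) → add node 1 parent=0 cost=6
2. q=(4,32) nearest=1 d=24 new=(4,14) → add node 2 parent=1 cost=12
3. q=(12,35) nearest=2 d=21 new=(10,20) → blocked by [9,13]×[14,25], reject
4. q=(9,5) nearest=1 d=6 new=(9,5) → add node 3 parent=1 cost=12
5. q=(11,37) nearest=2 d=23 new=(10,20) → blocked by [9,13]×[14,25], reject
6. q=(17,13) nearest=3 d=8 new=(15,11) → add node 4 parent=3 cost=18
7. q=(11,42) nearest=2 d=28 new=(10,20) → blocked by [9,13]×[14,25], reject

Node count: 5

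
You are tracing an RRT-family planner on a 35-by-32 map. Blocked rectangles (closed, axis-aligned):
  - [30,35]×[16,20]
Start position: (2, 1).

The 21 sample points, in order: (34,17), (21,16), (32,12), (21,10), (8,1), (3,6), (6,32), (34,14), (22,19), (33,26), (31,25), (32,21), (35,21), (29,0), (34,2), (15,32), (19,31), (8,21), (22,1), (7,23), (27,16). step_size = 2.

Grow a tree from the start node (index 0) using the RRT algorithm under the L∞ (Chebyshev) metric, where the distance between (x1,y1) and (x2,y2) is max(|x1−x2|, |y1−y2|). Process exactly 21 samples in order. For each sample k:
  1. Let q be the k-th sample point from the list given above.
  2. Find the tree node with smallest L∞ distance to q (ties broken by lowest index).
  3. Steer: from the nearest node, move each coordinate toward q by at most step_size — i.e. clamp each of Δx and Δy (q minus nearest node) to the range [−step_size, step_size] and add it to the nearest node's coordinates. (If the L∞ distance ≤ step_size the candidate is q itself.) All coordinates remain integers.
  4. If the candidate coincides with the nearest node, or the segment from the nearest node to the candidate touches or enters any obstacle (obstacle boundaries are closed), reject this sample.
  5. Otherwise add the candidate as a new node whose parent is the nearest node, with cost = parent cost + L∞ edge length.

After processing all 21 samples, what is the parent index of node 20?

1. q=(34,17) nearest=0 d=32 new=(4,3) → add node 1 parent=0 cost=2
2. q=(21,16) nearest=1 d=17 new=(6,5) → add node 2 parent=1 cost=4
3. q=(32,12) nearest=2 d=26 new=(8,7) → add node 3 parent=2 cost=6
4. q=(21,10) nearest=3 d=13 new=(10,9) → add node 4 parent=3 cost=8
5. q=(8,1) nearest=1 d=4 new=(6,1) → add node 5 parent=1 cost=4
6. q=(3,6) nearest=1 d=3 new=(3,5) → add node 6 parent=1 cost=4
7. q=(6,32) nearest=4 d=23 new=(8,11) → add node 7 parent=4 cost=10
8. q=(34,14) nearest=4 d=24 new=(12,11) → add node 8 parent=4 cost=10
9. q=(22,19) nearest=8 d=10 new=(14,13) → add node 9 parent=8 cost=12
10. q=(33,26) nearest=9 d=19 new=(16,15) → add node 10 parent=9 cost=14
11. q=(31,25) nearest=10 d=15 new=(18,17) → add node 11 parent=10 cost=16
12. q=(32,21) nearest=11 d=14 new=(20,19) → add node 12 parent=11 cost=18
13. q=(35,21) nearest=12 d=15 new=(22,21) → add node 13 parent=12 cost=20
14. q=(29,0) nearest=9 d=15 new=(16,11) → add node 14 parent=9 cost=14
15. q=(34,2) nearest=11 d=16 new=(20,15) → add node 15 parent=11 cost=18
16. q=(15,32) nearest=13 d=11 new=(20,23) → add node 16 parent=13 cost=22
17. q=(19,31) nearest=16 d=8 new=(19,25) → add node 17 parent=16 cost=24
18. q=(8,21) nearest=9 d=8 new=(12,15) → add node 18 parent=9 cost=14
19. q=(22,1) nearest=8 d=10 new=(14,9) → add node 19 parent=8 cost=12
20. q=(7,23) nearest=18 d=8 new=(10,17) → add node 20 parent=18 cost=16
21. q=(27,16) nearest=13 d=5 new=(24,19) → add node 21 parent=13 cost=22

Parent of node 20: 18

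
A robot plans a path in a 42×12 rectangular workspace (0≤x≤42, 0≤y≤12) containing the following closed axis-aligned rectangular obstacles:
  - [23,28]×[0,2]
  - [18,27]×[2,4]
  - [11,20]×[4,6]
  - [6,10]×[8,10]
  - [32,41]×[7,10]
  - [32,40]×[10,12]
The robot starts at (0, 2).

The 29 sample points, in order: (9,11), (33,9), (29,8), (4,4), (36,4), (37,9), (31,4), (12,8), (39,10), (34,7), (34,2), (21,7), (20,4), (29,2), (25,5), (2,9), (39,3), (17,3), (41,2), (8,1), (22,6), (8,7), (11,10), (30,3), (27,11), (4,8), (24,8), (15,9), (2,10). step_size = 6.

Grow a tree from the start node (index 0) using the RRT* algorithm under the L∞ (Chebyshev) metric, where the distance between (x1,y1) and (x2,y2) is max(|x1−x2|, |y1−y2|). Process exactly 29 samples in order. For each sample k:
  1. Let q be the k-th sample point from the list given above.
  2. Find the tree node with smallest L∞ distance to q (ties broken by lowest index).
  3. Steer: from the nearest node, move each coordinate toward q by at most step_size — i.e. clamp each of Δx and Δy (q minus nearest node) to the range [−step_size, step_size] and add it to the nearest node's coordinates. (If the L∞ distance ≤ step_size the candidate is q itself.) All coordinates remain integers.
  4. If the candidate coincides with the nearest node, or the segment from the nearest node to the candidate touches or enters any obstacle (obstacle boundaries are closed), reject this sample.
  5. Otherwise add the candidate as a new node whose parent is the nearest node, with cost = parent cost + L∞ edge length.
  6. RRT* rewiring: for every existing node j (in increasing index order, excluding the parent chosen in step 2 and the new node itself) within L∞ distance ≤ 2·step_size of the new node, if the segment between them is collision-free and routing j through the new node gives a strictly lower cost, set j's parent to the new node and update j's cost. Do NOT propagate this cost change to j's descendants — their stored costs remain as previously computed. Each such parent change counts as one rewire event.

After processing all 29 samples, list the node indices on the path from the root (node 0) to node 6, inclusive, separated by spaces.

1. q=(9,11) nearest=0 d=9 new=(6,8) → blocked by [6,10]×[8,10], reject
2. q=(33,9) nearest=0 d=33 new=(6,8) → blocked by [6,10]×[8,10], reject
3. q=(29,8) nearest=0 d=29 new=(6,8) → blocked by [6,10]×[8,10], reject
4. q=(4,4) nearest=0 d=4 new=(4,4) → add node 1 parent=0 cost=4
5. q=(36,4) nearest=1 d=32 new=(10,4) → add node 2 parent=1 cost=10
6. q=(37,9) nearest=2 d=27 new=(16,9) → blocked by [11,20]×[4,6], reject
7. q=(31,4) nearest=2 d=21 new=(16,4) → blocked by [11,20]×[4,6], reject
8. q=(12,8) nearest=2 d=4 new=(12,8) → blocked by [11,20]×[4,6], reject
9. q=(39,10) nearest=2 d=29 new=(16,10) → blocked by [11,20]×[4,6], reject
10. q=(34,7) nearest=2 d=24 new=(16,7) → blocked by [11,20]×[4,6], reject
11. q=(34,2) nearest=2 d=24 new=(16,2) → add node 3 parent=2 cost=16
12. q=(21,7) nearest=3 d=5 new=(21,7) → blocked by [18,27]×[2,4], reject
13. q=(20,4) nearest=3 d=4 new=(20,4) → blocked by [18,27]×[2,4], reject
14. q=(29,2) nearest=3 d=13 new=(22,2) → blocked by [18,27]×[2,4], reject
15. q=(25,5) nearest=3 d=9 new=(22,5) → blocked by [18,27]×[2,4], reject
16. q=(2,9) nearest=1 d=5 new=(2,9) → add node 4 parent=1 cost=9
17. q=(39,3) nearest=3 d=23 new=(22,3) → blocked by [18,27]×[2,4], reject
18. q=(17,3) nearest=3 d=1 new=(17,3) → add node 5 parent=3 cost=17
19. q=(41,2) nearest=5 d=24 new=(23,2) → blocked by [23,28]×[0,2], reject
20. q=(8,1) nearest=2 d=3 new=(8,1) → add node 6 parent=2 cost=13
21. q=(22,6) nearest=5 d=5 new=(22,6) → blocked by [18,27]×[2,4], reject
22. q=(8,7) nearest=2 d=3 new=(8,7) → add node 7 parent=2 cost=13
23. q=(11,10) nearest=7 d=3 new=(11,10) → blocked by [6,10]×[8,10], reject
24. q=(30,3) nearest=5 d=13 new=(23,3) → blocked by [18,27]×[2,4], reject
25. q=(27,11) nearest=5 d=10 new=(23,9) → blocked by [18,27]×[2,4], reject
26. q=(4,8) nearest=4 d=2 new=(4,8) → add node 8 parent=4 cost=11
27. q=(24,8) nearest=5 d=7 new=(23,8) → blocked by [18,27]×[2,4], reject
28. q=(15,9) nearest=2 d=5 new=(15,9) → blocked by [11,20]×[4,6], reject
29. q=(2,10) nearest=4 d=1 new=(2,10) → add node 9 parent=4 cost=10

Path: 0 1 2 6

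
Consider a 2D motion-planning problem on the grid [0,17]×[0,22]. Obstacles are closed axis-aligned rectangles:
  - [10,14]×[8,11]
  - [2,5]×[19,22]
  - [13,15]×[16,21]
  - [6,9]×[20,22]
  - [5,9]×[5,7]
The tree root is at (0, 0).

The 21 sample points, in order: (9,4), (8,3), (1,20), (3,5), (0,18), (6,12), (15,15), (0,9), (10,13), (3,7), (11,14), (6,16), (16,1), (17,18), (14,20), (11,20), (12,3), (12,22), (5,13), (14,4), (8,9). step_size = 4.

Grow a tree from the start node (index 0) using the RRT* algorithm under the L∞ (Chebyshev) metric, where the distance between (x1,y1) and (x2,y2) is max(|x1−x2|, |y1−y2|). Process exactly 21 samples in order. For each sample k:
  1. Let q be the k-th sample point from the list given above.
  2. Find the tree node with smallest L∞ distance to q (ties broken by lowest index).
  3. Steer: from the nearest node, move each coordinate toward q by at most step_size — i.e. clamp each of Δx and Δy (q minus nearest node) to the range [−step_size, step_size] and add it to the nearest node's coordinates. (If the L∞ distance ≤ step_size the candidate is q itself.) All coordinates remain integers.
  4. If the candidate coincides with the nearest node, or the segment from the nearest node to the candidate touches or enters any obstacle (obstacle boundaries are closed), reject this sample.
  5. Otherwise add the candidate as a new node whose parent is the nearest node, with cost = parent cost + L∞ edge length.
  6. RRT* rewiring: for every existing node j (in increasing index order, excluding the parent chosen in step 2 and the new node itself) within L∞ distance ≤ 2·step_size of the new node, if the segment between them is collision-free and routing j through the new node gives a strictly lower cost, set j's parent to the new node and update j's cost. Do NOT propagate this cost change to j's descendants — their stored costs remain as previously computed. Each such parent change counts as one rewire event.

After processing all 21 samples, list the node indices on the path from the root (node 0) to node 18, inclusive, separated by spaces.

Path: 0 1 2 13 15 18

1. q=(9,4) nearest=0 d=9 new=(4,4) → add node 1 parent=0 cost=4
2. q=(8,3) nearest=1 d=4 new=(8,3) → add node 2 parent=1 cost=8
3. q=(1,20) nearest=1 d=16 new=(1,8) → add node 3 parent=1 cost=8
4. q=(3,5) nearest=1 d=1 new=(3,5) → add node 4 parent=1 cost=5
5. q=(0,18) nearest=3 d=10 new=(0,12) → add node 5 parent=3 cost=12
6. q=(6,12) nearest=3 d=5 new=(5,12) → add node 6 parent=3 cost=12
7. q=(15,15) nearest=6 d=10 new=(9,15) → add node 7 parent=6 cost=16
8. q=(0,9) nearest=3 d=1 new=(0,9) → add node 8 parent=3 cost=9
9. q=(10,13) nearest=7 d=2 new=(10,13) → add node 9 parent=7 cost=18
10. q=(3,7) nearest=3 d=2 new=(3,7) → add node 10 parent=3 cost=10; rewire 9→10 (17<18)
11. q=(11,14) nearest=9 d=1 new=(11,14) → add node 11 parent=9 cost=18
12. q=(6,16) nearest=7 d=3 new=(6,16) → add node 12 parent=7 cost=19
13. q=(16,1) nearest=2 d=8 new=(12,1) → add node 13 parent=2 cost=12
14. q=(17,18) nearest=11 d=6 new=(15,18) → blocked by [13,15]×[16,21], reject
15. q=(14,20) nearest=7 d=5 new=(13,19) → blocked by [13,15]×[16,21], reject
16. q=(11,20) nearest=7 d=5 new=(11,19) → add node 14 parent=7 cost=20
17. q=(12,3) nearest=13 d=2 new=(12,3) → add node 15 parent=13 cost=14
18. q=(12,22) nearest=14 d=3 new=(12,22) → add node 16 parent=14 cost=23
19. q=(5,13) nearest=6 d=1 new=(5,13) → add node 17 parent=6 cost=13; rewire 12→17 (16<19); rewire 14→17 (19<20)
20. q=(14,4) nearest=15 d=2 new=(14,4) → add node 18 parent=15 cost=16
21. q=(8,9) nearest=6 d=3 new=(8,9) → add node 19 parent=6 cost=15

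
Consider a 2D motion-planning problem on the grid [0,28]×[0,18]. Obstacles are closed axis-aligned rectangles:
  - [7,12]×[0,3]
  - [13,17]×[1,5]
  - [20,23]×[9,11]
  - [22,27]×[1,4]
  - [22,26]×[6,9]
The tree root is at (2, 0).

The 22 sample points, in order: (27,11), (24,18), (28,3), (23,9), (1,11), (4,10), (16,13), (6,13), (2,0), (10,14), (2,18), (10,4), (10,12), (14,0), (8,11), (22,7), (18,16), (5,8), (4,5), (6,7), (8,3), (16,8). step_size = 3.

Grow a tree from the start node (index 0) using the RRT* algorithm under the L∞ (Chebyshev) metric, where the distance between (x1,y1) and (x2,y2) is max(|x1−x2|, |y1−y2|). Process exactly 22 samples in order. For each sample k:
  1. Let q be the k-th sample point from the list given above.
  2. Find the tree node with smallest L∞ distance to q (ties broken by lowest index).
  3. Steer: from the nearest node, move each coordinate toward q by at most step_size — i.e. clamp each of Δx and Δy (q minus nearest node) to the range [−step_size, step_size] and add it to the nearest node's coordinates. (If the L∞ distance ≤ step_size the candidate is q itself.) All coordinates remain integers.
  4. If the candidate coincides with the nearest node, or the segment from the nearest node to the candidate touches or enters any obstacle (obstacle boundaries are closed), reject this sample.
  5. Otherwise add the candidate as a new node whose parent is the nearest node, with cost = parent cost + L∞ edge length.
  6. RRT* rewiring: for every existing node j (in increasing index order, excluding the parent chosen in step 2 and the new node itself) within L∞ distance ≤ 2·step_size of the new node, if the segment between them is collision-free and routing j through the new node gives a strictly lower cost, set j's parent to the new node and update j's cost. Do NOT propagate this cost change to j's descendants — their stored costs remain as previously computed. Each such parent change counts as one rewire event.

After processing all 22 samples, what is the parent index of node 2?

Parent of node 2: 1

1. q=(27,11) nearest=0 d=25 new=(5,3) → add node 1 parent=0 cost=3
2. q=(24,18) nearest=1 d=19 new=(8,6) → add node 2 parent=1 cost=6
3. q=(28,3) nearest=2 d=20 new=(11,3) → blocked by [7,12]×[0,3], reject
4. q=(23,9) nearest=2 d=15 new=(11,9) → add node 3 parent=2 cost=9
5. q=(1,11) nearest=2 d=7 new=(5,9) → add node 4 parent=2 cost=9
6. q=(4,10) nearest=4 d=1 new=(4,10) → add node 5 parent=4 cost=10
7. q=(16,13) nearest=3 d=5 new=(14,12) → add node 6 parent=3 cost=12
8. q=(6,13) nearest=5 d=3 new=(6,13) → add node 7 parent=5 cost=13
9. q=(2,0) nearest=0 d=0 → coincident, reject
10. q=(10,14) nearest=6 d=4 new=(11,14) → add node 8 parent=6 cost=15
11. q=(2,18) nearest=7 d=5 new=(3,16) → add node 9 parent=7 cost=16
12. q=(10,4) nearest=2 d=2 new=(10,4) → add node 10 parent=2 cost=8
13. q=(10,12) nearest=8 d=2 new=(10,12) → add node 11 parent=8 cost=17
14. q=(14,0) nearest=10 d=4 new=(13,1) → blocked by [7,12]×[0,3], reject
15. q=(8,11) nearest=7 d=2 new=(8,11) → add node 12 parent=7 cost=15
16. q=(22,7) nearest=6 d=8 new=(17,9) → add node 13 parent=6 cost=15
17. q=(18,16) nearest=6 d=4 new=(17,15) → add node 14 parent=6 cost=15
18. q=(5,8) nearest=4 d=1 new=(5,8) → add node 15 parent=4 cost=10; rewire 11→15 (15<17); rewire 12→15 (13<15)
19. q=(4,5) nearest=1 d=2 new=(4,5) → add node 16 parent=1 cost=5; rewire 12→16 (11<13); rewire 15→16 (8<10)
20. q=(6,7) nearest=15 d=1 new=(6,7) → add node 17 parent=15 cost=9; rewire 11→17 (14<15)
21. q=(8,3) nearest=10 d=2 new=(8,3) → blocked by [7,12]×[0,3], reject
22. q=(16,8) nearest=13 d=1 new=(16,8) → add node 18 parent=13 cost=16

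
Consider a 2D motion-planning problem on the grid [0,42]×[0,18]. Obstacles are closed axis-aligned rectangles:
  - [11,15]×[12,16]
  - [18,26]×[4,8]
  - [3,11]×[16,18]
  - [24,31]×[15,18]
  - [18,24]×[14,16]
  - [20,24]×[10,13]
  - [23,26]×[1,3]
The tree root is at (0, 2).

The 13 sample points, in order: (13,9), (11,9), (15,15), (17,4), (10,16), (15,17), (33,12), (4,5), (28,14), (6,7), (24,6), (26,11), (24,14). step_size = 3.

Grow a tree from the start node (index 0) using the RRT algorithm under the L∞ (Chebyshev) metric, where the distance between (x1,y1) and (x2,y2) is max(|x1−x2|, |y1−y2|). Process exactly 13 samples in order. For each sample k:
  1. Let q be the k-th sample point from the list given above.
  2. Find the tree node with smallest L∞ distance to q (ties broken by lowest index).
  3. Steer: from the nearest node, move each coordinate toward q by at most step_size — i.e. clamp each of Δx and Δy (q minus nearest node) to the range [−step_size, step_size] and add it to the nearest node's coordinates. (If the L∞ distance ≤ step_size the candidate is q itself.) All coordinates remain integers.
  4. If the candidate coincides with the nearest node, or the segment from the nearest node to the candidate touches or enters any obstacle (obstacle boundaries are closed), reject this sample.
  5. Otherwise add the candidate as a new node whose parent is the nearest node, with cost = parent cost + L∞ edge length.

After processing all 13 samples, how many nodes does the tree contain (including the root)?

Node count: 10

1. q=(13,9) nearest=0 d=13 new=(3,5) → add node 1 parent=0 cost=3
2. q=(11,9) nearest=1 d=8 new=(6,8) → add node 2 parent=1 cost=6
3. q=(15,15) nearest=2 d=9 new=(9,11) → add node 3 parent=2 cost=9
4. q=(17,4) nearest=3 d=8 new=(12,8) → add node 4 parent=3 cost=12
5. q=(10,16) nearest=3 d=5 new=(10,14) → add node 5 parent=3 cost=12
6. q=(15,17) nearest=5 d=5 new=(13,17) → blocked by [11,15]×[12,16], reject
7. q=(33,12) nearest=4 d=21 new=(15,11) → add node 6 parent=4 cost=15
8. q=(4,5) nearest=1 d=1 new=(4,5) → add node 7 parent=1 cost=4
9. q=(28,14) nearest=6 d=13 new=(18,14) → blocked by [18,24]×[14,16], reject
10. q=(6,7) nearest=2 d=1 new=(6,7) → add node 8 parent=2 cost=7
11. q=(24,6) nearest=6 d=9 new=(18,8) → blocked by [18,26]×[4,8], reject
12. q=(26,11) nearest=6 d=11 new=(18,11) → add node 9 parent=6 cost=18
13. q=(24,14) nearest=9 d=6 new=(21,14) → blocked by [18,24]×[14,16], reject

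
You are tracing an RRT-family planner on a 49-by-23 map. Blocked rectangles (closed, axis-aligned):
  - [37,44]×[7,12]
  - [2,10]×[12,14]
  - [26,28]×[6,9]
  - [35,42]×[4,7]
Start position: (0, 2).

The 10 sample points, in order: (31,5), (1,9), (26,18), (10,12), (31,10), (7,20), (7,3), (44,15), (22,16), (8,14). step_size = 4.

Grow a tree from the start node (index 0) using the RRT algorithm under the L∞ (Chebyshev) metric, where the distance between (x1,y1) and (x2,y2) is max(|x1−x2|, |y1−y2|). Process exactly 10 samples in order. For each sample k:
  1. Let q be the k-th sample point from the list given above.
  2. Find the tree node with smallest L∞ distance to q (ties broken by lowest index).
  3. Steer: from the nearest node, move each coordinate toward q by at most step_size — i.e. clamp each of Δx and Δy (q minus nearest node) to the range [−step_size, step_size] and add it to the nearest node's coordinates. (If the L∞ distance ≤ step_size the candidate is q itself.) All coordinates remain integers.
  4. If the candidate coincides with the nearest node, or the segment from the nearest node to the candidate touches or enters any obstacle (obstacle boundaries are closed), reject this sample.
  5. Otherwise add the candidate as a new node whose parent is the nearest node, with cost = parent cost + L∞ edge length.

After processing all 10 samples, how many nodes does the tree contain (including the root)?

1. q=(31,5) nearest=0 d=31 new=(4,5) → add node 1 parent=0 cost=4
2. q=(1,9) nearest=1 d=4 new=(1,9) → add node 2 parent=1 cost=8
3. q=(26,18) nearest=1 d=22 new=(8,9) → add node 3 parent=1 cost=8
4. q=(10,12) nearest=3 d=3 new=(10,12) → blocked by [2,10]×[12,14], reject
5. q=(31,10) nearest=3 d=23 new=(12,10) → add node 4 parent=3 cost=12
6. q=(7,20) nearest=4 d=10 new=(8,14) → blocked by [2,10]×[12,14], reject
7. q=(7,3) nearest=1 d=3 new=(7,3) → add node 5 parent=1 cost=7
8. q=(44,15) nearest=4 d=32 new=(16,14) → add node 6 parent=4 cost=16
9. q=(22,16) nearest=6 d=6 new=(20,16) → add node 7 parent=6 cost=20
10. q=(8,14) nearest=4 d=4 new=(8,14) → blocked by [2,10]×[12,14], reject

Node count: 8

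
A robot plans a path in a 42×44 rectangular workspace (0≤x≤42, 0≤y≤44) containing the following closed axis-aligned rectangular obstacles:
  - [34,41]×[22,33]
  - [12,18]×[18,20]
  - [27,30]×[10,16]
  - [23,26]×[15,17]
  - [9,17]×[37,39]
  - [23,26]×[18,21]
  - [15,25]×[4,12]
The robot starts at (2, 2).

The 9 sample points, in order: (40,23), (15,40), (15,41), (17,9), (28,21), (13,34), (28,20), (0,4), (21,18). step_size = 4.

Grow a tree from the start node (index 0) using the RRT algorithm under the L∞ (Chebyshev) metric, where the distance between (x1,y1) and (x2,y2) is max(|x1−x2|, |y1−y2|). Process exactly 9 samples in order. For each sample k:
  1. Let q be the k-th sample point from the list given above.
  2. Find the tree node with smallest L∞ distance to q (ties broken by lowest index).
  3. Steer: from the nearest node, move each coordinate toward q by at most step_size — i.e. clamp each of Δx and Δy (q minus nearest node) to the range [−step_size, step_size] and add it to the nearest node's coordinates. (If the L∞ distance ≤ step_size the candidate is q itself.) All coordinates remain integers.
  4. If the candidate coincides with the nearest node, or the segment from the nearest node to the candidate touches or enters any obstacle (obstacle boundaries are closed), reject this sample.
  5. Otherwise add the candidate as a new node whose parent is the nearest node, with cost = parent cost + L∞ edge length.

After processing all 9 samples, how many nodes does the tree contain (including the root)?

Node count: 5

1. q=(40,23) nearest=0 d=38 new=(6,6) → add node 1 parent=0 cost=4
2. q=(15,40) nearest=1 d=34 new=(10,10) → add node 2 parent=1 cost=8
3. q=(15,41) nearest=2 d=31 new=(14,14) → add node 3 parent=2 cost=12
4. q=(17,9) nearest=3 d=5 new=(17,10) → blocked by [15,25]×[4,12], reject
5. q=(28,21) nearest=3 d=14 new=(18,18) → blocked by [12,18]×[18,20], reject
6. q=(13,34) nearest=3 d=20 new=(13,18) → blocked by [12,18]×[18,20], reject
7. q=(28,20) nearest=3 d=14 new=(18,18) → blocked by [12,18]×[18,20], reject
8. q=(0,4) nearest=0 d=2 new=(0,4) → add node 4 parent=0 cost=2
9. q=(21,18) nearest=3 d=7 new=(18,18) → blocked by [12,18]×[18,20], reject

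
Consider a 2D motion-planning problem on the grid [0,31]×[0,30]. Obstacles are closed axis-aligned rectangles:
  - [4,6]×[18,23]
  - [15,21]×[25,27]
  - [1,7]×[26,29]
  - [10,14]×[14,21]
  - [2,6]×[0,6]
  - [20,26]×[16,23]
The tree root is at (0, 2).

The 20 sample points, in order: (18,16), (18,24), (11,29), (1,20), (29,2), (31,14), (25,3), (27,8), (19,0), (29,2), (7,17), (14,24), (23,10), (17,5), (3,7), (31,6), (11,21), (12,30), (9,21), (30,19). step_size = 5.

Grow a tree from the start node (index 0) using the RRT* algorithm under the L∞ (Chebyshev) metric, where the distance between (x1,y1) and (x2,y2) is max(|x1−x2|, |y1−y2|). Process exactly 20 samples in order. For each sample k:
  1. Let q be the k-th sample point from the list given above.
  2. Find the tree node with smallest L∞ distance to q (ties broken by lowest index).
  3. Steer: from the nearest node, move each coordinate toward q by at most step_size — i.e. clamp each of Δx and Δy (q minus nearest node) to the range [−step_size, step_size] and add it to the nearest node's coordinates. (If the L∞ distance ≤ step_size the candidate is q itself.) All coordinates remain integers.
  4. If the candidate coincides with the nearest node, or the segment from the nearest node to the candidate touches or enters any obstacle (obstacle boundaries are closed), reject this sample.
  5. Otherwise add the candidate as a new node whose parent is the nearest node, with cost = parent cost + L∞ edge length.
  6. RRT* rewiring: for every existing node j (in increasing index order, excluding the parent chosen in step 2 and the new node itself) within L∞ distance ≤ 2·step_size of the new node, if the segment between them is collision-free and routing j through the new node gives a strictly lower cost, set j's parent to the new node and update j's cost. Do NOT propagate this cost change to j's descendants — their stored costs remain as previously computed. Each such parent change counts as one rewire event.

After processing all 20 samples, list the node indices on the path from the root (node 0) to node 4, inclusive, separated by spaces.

Path: 0 1 2 3 4

1. q=(18,16) nearest=0 d=18 new=(5,7) → blocked by [2,6]×[0,6], reject
2. q=(18,24) nearest=0 d=22 new=(5,7) → blocked by [2,6]×[0,6], reject
3. q=(11,29) nearest=0 d=27 new=(5,7) → blocked by [2,6]×[0,6], reject
4. q=(1,20) nearest=0 d=18 new=(1,7) → add node 1 parent=0 cost=5
5. q=(29,2) nearest=1 d=28 new=(6,2) → blocked by [2,6]×[0,6], reject
6. q=(31,14) nearest=1 d=30 new=(6,12) → add node 2 parent=1 cost=10
7. q=(25,3) nearest=2 d=19 new=(11,7) → add node 3 parent=2 cost=15
8. q=(27,8) nearest=3 d=16 new=(16,8) → add node 4 parent=3 cost=20
9. q=(19,0) nearest=3 d=8 new=(16,2) → add node 5 parent=3 cost=20
10. q=(29,2) nearest=4 d=13 new=(21,3) → add node 6 parent=4 cost=25
11. q=(7,17) nearest=2 d=5 new=(7,17) → add node 7 parent=2 cost=15
12. q=(14,24) nearest=7 d=7 new=(12,22) → blocked by [10,14]×[14,21], reject
13. q=(23,10) nearest=4 d=7 new=(21,10) → add node 8 parent=4 cost=25
14. q=(17,5) nearest=4 d=3 new=(17,5) → add node 9 parent=4 cost=23
15. q=(3,7) nearest=1 d=2 new=(3,7) → add node 10 parent=1 cost=7
16. q=(31,6) nearest=6 d=10 new=(26,6) → add node 11 parent=6 cost=30
17. q=(11,21) nearest=7 d=4 new=(11,21) → blocked by [10,14]×[14,21], reject
18. q=(12,30) nearest=7 d=13 new=(12,22) → blocked by [10,14]×[14,21], reject
19. q=(9,21) nearest=7 d=4 new=(9,21) → add node 12 parent=7 cost=19
20. q=(30,19) nearest=8 d=9 new=(26,15) → add node 13 parent=8 cost=30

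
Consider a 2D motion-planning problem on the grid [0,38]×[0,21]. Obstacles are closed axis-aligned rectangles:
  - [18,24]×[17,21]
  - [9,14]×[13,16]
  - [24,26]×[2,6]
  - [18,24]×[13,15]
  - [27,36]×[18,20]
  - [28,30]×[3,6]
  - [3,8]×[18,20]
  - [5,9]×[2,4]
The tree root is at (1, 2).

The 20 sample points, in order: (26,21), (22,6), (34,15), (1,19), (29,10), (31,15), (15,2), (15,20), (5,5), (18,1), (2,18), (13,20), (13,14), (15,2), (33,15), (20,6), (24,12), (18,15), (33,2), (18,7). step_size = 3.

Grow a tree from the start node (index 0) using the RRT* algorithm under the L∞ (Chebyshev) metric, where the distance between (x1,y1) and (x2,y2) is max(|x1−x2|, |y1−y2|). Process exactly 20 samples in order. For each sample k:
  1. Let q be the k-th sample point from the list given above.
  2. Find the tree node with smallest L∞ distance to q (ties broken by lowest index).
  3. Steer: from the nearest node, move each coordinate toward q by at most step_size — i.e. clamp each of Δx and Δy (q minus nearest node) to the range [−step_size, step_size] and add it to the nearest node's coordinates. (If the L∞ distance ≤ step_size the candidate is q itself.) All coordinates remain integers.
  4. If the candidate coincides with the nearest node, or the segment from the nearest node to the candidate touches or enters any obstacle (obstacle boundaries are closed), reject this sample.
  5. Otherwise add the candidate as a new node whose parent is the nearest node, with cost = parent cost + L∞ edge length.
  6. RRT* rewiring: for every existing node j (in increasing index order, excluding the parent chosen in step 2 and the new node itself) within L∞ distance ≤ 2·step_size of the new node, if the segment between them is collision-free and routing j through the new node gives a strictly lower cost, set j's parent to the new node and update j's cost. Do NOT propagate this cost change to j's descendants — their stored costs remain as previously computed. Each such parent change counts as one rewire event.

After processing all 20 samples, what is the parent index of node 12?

Parent of node 12: 8

1. q=(26,21) nearest=0 d=25 new=(4,5) → add node 1 parent=0 cost=3
2. q=(22,6) nearest=1 d=18 new=(7,6) → add node 2 parent=1 cost=6
3. q=(34,15) nearest=2 d=27 new=(10,9) → add node 3 parent=2 cost=9
4. q=(1,19) nearest=3 d=10 new=(7,12) → add node 4 parent=3 cost=12
5. q=(29,10) nearest=3 d=19 new=(13,10) → add node 5 parent=3 cost=12
6. q=(31,15) nearest=5 d=18 new=(16,13) → add node 6 parent=5 cost=15
7. q=(15,2) nearest=3 d=7 new=(13,6) → add node 7 parent=3 cost=12
8. q=(15,20) nearest=6 d=7 new=(15,16) → add node 8 parent=6 cost=18
9. q=(5,5) nearest=1 d=1 new=(5,5) → add node 9 parent=1 cost=4
10. q=(18,1) nearest=7 d=5 new=(16,3) → add node 10 parent=7 cost=15
11. q=(2,18) nearest=4 d=6 new=(4,15) → add node 11 parent=4 cost=15
12. q=(13,20) nearest=8 d=4 new=(13,19) → add node 12 parent=8 cost=21
13. q=(13,14) nearest=8 d=2 new=(13,14) → blocked by [9,14]×[13,16], reject
14. q=(15,2) nearest=10 d=1 new=(15,2) → add node 13 parent=10 cost=16
15. q=(33,15) nearest=6 d=17 new=(19,15) → blocked by [18,24]×[13,15], reject
16. q=(20,6) nearest=10 d=4 new=(19,6) → add node 14 parent=10 cost=18
17. q=(24,12) nearest=14 d=6 new=(22,9) → add node 15 parent=14 cost=21
18. q=(18,15) nearest=6 d=2 new=(18,15) → blocked by [18,24]×[13,15], reject
19. q=(33,2) nearest=15 d=11 new=(25,6) → blocked by [24,26]×[2,6], reject
20. q=(18,7) nearest=14 d=1 new=(18,7) → add node 16 parent=14 cost=19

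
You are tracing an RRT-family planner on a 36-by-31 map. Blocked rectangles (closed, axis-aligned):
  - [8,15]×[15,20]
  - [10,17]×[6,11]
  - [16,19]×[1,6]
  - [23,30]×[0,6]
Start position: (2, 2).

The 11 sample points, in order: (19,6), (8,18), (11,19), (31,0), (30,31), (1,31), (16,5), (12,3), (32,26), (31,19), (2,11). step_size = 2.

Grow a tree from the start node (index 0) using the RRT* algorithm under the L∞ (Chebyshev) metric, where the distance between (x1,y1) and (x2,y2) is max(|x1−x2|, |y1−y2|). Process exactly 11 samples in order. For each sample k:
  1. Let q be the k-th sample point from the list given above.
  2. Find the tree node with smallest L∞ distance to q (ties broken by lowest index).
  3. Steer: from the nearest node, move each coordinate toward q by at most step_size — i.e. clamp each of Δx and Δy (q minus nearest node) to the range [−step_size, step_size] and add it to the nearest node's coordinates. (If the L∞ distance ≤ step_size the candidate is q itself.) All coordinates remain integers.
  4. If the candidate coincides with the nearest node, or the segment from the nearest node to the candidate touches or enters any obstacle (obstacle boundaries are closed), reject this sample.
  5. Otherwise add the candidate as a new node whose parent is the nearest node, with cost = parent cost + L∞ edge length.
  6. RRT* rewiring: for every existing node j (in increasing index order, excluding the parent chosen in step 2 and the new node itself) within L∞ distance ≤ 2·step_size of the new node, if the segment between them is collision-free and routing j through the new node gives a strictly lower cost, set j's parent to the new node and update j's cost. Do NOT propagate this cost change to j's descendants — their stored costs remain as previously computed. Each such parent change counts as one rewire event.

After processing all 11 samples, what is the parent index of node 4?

1. q=(19,6) nearest=0 d=17 new=(4,4) → add node 1 parent=0 cost=2
2. q=(8,18) nearest=1 d=14 new=(6,6) → add node 2 parent=1 cost=4
3. q=(11,19) nearest=2 d=13 new=(8,8) → add node 3 parent=2 cost=6
4. q=(31,0) nearest=3 d=23 new=(10,6) → blocked by [10,17]×[6,11], reject
5. q=(30,31) nearest=3 d=23 new=(10,10) → blocked by [10,17]×[6,11], reject
6. q=(1,31) nearest=3 d=23 new=(6,10) → add node 4 parent=3 cost=8
7. q=(16,5) nearest=3 d=8 new=(10,6) → blocked by [10,17]×[6,11], reject
8. q=(12,3) nearest=3 d=5 new=(10,6) → blocked by [10,17]×[6,11], reject
9. q=(32,26) nearest=3 d=24 new=(10,10) → blocked by [10,17]×[6,11], reject
10. q=(31,19) nearest=3 d=23 new=(10,10) → blocked by [10,17]×[6,11], reject
11. q=(2,11) nearest=4 d=4 new=(4,11) → add node 5 parent=4 cost=10

Parent of node 4: 3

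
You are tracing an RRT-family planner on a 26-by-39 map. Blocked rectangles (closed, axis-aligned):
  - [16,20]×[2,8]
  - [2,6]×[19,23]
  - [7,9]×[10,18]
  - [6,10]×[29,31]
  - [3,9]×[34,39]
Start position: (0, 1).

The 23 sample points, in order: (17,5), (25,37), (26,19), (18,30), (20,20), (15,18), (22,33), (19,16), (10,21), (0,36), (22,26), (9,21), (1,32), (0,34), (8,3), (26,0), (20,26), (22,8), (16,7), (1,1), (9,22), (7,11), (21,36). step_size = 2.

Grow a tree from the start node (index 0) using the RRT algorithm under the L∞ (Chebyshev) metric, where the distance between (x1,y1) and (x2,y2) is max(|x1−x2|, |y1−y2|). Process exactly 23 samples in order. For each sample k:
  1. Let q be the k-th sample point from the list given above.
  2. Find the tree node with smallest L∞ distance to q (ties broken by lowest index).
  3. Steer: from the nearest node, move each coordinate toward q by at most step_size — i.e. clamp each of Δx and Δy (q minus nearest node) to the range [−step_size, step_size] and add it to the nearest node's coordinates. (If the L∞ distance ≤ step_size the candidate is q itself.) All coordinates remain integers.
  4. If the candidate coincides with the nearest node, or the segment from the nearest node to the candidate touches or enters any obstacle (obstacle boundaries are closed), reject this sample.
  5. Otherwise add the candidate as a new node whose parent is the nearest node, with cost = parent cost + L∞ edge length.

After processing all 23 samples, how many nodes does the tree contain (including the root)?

Node count: 10

1. q=(17,5) nearest=0 d=17 new=(2,3) → add node 1 parent=0 cost=2
2. q=(25,37) nearest=1 d=34 new=(4,5) → add node 2 parent=1 cost=4
3. q=(26,19) nearest=2 d=22 new=(6,7) → add node 3 parent=2 cost=6
4. q=(18,30) nearest=3 d=23 new=(8,9) → add node 4 parent=3 cost=8
5. q=(20,20) nearest=4 d=12 new=(10,11) → blocked by [7,9]×[10,18], reject
6. q=(15,18) nearest=4 d=9 new=(10,11) → blocked by [7,9]×[10,18], reject
7. q=(22,33) nearest=4 d=24 new=(10,11) → blocked by [7,9]×[10,18], reject
8. q=(19,16) nearest=4 d=11 new=(10,11) → blocked by [7,9]×[10,18], reject
9. q=(10,21) nearest=4 d=12 new=(10,11) → blocked by [7,9]×[10,18], reject
10. q=(0,36) nearest=4 d=27 new=(6,11) → blocked by [7,9]×[10,18], reject
11. q=(22,26) nearest=4 d=17 new=(10,11) → blocked by [7,9]×[10,18], reject
12. q=(9,21) nearest=4 d=12 new=(9,11) → blocked by [7,9]×[10,18], reject
13. q=(1,32) nearest=4 d=23 new=(6,11) → blocked by [7,9]×[10,18], reject
14. q=(0,34) nearest=4 d=25 new=(6,11) → blocked by [7,9]×[10,18], reject
15. q=(8,3) nearest=2 d=4 new=(6,3) → add node 5 parent=2 cost=6
16. q=(26,0) nearest=4 d=18 new=(10,7) → add node 6 parent=4 cost=10
17. q=(20,26) nearest=4 d=17 new=(10,11) → blocked by [7,9]×[10,18], reject
18. q=(22,8) nearest=6 d=12 new=(12,8) → add node 7 parent=6 cost=12
19. q=(16,7) nearest=7 d=4 new=(14,7) → add node 8 parent=7 cost=14
20. q=(1,1) nearest=0 d=1 new=(1,1) → add node 9 parent=0 cost=1
21. q=(9,22) nearest=4 d=13 new=(9,11) → blocked by [7,9]×[10,18], reject
22. q=(7,11) nearest=4 d=2 new=(7,11) → blocked by [7,9]×[10,18], reject
23. q=(21,36) nearest=4 d=27 new=(10,11) → blocked by [7,9]×[10,18], reject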